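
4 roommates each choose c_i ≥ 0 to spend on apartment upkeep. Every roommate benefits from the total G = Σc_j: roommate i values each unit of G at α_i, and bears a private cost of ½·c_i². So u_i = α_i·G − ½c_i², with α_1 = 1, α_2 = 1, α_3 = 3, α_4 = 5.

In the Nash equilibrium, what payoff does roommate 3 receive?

Roommate i's FOC: ∂u_i/∂c_i = α_i − c_i = 0, so c_i* = α_i.
NE contributions = (1, 1, 3, 5); G = 10.
u_3 = α_3·G − ½·(c_3)² = 3·10 − ½·3² = 25.5.

25.5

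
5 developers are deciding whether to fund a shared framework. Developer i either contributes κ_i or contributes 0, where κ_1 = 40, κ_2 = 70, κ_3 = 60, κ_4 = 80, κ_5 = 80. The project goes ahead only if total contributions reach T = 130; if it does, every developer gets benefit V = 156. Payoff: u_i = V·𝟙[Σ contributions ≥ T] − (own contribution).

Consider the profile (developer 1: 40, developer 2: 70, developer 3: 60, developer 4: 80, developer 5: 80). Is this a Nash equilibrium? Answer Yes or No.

No

Total = 330 ≥ 130: provided.
Developer 1 (pledges 40, payoff 116): dropping to 0 → total 290, payoff 156. Profitable deviation.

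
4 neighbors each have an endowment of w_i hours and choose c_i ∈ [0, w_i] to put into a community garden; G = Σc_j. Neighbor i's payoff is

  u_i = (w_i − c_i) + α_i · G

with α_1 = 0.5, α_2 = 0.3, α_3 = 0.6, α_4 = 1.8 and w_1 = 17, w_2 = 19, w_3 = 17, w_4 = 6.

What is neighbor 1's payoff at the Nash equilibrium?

20

∂u_i/∂c_i = α_i − 1, so neighbor i contributes w_i if α_i > 1, else 0.
α_i > 1 for i ∈ {4}; NE contributions (0, 0, 0, 6), G = 6.
u_1 = (17 − 0) + 0.5·6 = 20.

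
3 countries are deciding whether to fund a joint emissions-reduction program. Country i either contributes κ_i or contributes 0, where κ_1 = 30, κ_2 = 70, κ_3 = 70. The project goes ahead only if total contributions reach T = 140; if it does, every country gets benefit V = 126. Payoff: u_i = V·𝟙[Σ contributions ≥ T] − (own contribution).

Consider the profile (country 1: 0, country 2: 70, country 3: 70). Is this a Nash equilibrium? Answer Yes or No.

Total = 140 ≥ 140: provided.
Country 1 (pledges 0, payoff 126): pledging 30 → total 170, payoff 96. No gain.
Country 2 (pledges 70, payoff 56): dropping to 0 → total 70, payoff 0. No gain.
Country 3 (pledges 70, payoff 56): dropping to 0 → total 70, payoff 0. No gain.

Yes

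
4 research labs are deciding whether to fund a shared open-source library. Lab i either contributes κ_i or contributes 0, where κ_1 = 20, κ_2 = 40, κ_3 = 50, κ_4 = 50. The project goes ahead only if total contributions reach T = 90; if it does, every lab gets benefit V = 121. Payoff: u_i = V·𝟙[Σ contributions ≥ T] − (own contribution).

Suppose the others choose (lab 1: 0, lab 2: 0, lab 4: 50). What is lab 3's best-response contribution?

Others' total = 50. Contributing 50 brings total to 100 ≥ 90: gain V − κ_3 = 71.
Best response: 50.

50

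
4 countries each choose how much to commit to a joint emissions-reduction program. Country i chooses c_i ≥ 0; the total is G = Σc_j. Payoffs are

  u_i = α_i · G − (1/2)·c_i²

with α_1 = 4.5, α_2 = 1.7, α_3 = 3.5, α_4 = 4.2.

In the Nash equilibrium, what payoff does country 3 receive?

42.525

Country i's FOC: ∂u_i/∂c_i = α_i − c_i = 0, so c_i* = α_i.
NE contributions = (4.5, 1.7, 3.5, 4.2); G = 13.9.
u_3 = α_3·G − ½·(c_3)² = 3.5·13.9 − ½·3.5² = 42.525.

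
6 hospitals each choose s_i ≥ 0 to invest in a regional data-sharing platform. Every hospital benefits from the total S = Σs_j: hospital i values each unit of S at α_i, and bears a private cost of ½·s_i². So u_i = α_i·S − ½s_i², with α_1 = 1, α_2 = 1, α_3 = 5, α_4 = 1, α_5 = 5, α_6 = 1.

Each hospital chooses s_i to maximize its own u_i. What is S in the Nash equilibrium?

Hospital i's FOC: ∂u_i/∂s_i = α_i − s_i = 0, so s_i* = α_i.
NE contributions = (1, 1, 5, 1, 5, 1); S = 14.

14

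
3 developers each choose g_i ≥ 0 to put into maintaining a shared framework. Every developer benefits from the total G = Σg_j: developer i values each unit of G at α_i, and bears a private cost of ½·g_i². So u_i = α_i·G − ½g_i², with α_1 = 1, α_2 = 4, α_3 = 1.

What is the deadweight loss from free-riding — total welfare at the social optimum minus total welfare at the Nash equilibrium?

Developer i's FOC: ∂u_i/∂g_i = α_i − g_i = 0, so g_i* = α_i.
NE contributions = (1, 4, 1); G = 6.
W^NE = (Σα)·G − ½Σα_i² = 6² − ½·18 = 27.
Planner sets g_i = Σα_j = 6 for every i, so G^SO = 3·6 = 18.
W^SO = (Σα)·G^SO − ½·3·(Σα)² = (3/2)·6² = 54.
Deadweight loss = W^SO − W^NE = 27.

27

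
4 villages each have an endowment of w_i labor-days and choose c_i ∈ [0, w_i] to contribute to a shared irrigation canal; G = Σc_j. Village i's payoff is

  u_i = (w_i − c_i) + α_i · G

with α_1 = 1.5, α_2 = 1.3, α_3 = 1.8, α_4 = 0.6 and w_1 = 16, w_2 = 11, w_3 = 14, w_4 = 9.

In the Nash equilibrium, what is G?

∂u_i/∂c_i = α_i − 1, so village i contributes w_i if α_i > 1, else 0.
α_i > 1 for i ∈ {1, 2, 3}; NE contributions (16, 11, 14, 0), G = 41.

41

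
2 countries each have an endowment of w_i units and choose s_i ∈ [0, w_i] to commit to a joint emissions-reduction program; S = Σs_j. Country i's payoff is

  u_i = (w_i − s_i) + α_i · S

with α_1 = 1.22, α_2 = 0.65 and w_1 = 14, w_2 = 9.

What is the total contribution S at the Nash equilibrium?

∂u_i/∂s_i = α_i − 1, so country i contributes w_i if α_i > 1, else 0.
α_i > 1 for i ∈ {1}; NE contributions (14, 0), S = 14.

14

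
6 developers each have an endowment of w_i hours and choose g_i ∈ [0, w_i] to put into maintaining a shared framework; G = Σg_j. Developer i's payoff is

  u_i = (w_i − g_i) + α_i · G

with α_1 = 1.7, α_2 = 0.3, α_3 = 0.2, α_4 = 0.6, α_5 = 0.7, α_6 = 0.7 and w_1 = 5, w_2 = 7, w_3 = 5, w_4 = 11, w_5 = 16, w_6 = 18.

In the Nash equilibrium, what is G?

∂u_i/∂g_i = α_i − 1, so developer i contributes w_i if α_i > 1, else 0.
α_i > 1 for i ∈ {1}; NE contributions (5, 0, 0, 0, 0, 0), G = 5.

5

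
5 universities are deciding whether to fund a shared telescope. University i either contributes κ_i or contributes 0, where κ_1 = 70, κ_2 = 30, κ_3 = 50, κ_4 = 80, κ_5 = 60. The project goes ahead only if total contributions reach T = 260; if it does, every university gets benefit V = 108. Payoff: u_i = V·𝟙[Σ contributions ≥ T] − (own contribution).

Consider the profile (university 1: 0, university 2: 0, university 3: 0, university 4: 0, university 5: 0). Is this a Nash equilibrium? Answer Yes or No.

Yes

Total = 0 < 260: not provided.
University 1 (pledges 0, payoff 0): pledging 70 → total 70, payoff -70. No gain.
University 2 (pledges 0, payoff 0): pledging 30 → total 30, payoff -30. No gain.
University 3 (pledges 0, payoff 0): pledging 50 → total 50, payoff -50. No gain.
University 4 (pledges 0, payoff 0): pledging 80 → total 80, payoff -80. No gain.
University 5 (pledges 0, payoff 0): pledging 60 → total 60, payoff -60. No gain.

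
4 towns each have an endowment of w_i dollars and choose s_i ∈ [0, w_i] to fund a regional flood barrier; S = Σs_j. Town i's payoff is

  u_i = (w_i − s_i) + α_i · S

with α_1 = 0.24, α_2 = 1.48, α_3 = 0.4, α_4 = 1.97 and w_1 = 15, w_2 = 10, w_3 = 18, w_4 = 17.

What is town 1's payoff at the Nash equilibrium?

∂u_i/∂s_i = α_i − 1, so town i contributes w_i if α_i > 1, else 0.
α_i > 1 for i ∈ {2, 4}; NE contributions (0, 10, 0, 17), S = 27.
u_1 = (15 − 0) + 0.24·27 = 21.48.

21.48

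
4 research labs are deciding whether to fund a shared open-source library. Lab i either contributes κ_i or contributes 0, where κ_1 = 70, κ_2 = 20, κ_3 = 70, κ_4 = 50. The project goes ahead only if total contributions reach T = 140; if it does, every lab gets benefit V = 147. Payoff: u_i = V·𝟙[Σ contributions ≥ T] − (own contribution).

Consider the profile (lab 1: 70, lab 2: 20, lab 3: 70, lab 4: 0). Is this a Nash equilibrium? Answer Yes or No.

Total = 160 ≥ 140: provided.
Lab 1 (pledges 70, payoff 77): dropping to 0 → total 90, payoff 0. No gain.
Lab 2 (pledges 20, payoff 127): dropping to 0 → total 140, payoff 147. Profitable deviation.

No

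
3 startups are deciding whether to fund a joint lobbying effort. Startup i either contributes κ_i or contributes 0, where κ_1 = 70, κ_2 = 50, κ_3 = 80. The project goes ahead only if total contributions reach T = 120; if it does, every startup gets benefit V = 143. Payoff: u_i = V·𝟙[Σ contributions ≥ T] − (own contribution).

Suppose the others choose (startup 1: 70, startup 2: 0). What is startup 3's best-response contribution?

80

Others' total = 70. Contributing 80 brings total to 150 ≥ 120: gain V − κ_3 = 63.
Best response: 80.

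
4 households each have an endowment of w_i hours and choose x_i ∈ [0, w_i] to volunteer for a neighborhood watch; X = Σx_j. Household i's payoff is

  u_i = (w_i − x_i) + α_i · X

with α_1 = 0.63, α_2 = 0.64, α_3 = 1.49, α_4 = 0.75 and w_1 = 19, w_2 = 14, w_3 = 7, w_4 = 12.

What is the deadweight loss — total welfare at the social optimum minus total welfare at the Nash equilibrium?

∂u_i/∂x_i = α_i − 1, so household i contributes w_i if α_i > 1, else 0.
α_i > 1 for i ∈ {3}; NE contributions (0, 0, 7, 0), X = 7.
W^NE = Σw_i − X^NE + (Σα_i)·X^NE = 52 + 2.51·7 = 69.57.
Planner: ∂(Σu_j)/∂x_i = Σα_j − 1 = 2.51 > 0, so everyone contributes w_i; X^SO = 52, W^SO = 52 + 2.51·52 = 182.52.
Deadweight loss = 112.95.

112.95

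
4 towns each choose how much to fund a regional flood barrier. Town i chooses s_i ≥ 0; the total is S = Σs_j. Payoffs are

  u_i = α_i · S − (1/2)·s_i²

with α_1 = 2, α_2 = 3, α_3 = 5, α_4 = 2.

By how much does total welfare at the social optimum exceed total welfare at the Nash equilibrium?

Town i's FOC: ∂u_i/∂s_i = α_i − s_i = 0, so s_i* = α_i.
NE contributions = (2, 3, 5, 2); S = 12.
W^NE = (Σα)·S − ½Σα_i² = 12² − ½·42 = 123.
Planner sets s_i = Σα_j = 12 for every i, so S^SO = 4·12 = 48.
W^SO = (Σα)·S^SO − ½·4·(Σα)² = (4/2)·12² = 288.
Deadweight loss = W^SO − W^NE = 165.

165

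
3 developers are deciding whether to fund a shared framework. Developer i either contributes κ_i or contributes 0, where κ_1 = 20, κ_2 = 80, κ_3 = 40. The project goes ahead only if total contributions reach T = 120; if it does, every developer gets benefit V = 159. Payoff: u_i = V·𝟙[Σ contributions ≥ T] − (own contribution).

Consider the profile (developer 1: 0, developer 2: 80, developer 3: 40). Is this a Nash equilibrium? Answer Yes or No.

Total = 120 ≥ 120: provided.
Developer 1 (pledges 0, payoff 159): pledging 20 → total 140, payoff 139. No gain.
Developer 2 (pledges 80, payoff 79): dropping to 0 → total 40, payoff 0. No gain.
Developer 3 (pledges 40, payoff 119): dropping to 0 → total 80, payoff 0. No gain.

Yes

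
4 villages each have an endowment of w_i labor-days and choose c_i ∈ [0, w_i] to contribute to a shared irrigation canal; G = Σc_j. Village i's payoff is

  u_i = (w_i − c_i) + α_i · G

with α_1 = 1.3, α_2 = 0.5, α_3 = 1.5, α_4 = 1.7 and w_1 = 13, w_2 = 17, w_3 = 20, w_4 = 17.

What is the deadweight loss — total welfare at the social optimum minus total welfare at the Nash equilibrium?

68

∂u_i/∂c_i = α_i − 1, so village i contributes w_i if α_i > 1, else 0.
α_i > 1 for i ∈ {1, 3, 4}; NE contributions (13, 0, 20, 17), G = 50.
W^NE = Σw_i − G^NE + (Σα_i)·G^NE = 67 + 4·50 = 267.
Planner: ∂(Σu_j)/∂c_i = Σα_j − 1 = 4 > 0, so everyone contributes w_i; G^SO = 67, W^SO = 67 + 4·67 = 335.
Deadweight loss = 68.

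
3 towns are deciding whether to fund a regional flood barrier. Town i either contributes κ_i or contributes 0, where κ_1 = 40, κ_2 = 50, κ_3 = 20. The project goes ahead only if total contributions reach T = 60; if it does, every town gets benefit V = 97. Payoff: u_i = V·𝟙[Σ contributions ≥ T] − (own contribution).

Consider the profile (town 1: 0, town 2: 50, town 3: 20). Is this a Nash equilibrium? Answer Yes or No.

Total = 70 ≥ 60: provided.
Town 1 (pledges 0, payoff 97): pledging 40 → total 110, payoff 57. No gain.
Town 2 (pledges 50, payoff 47): dropping to 0 → total 20, payoff 0. No gain.
Town 3 (pledges 20, payoff 77): dropping to 0 → total 50, payoff 0. No gain.

Yes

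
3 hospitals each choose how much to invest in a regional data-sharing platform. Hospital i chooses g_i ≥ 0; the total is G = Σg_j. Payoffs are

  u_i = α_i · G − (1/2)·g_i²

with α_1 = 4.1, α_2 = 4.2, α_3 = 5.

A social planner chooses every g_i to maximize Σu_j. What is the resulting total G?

Planner FOC: ∂(Σu_j)/∂g_i = (Σα_j) − g_i = 0, so g_i^SO = Σα_j = 13.3 for every i; G^SO = 39.9.

39.9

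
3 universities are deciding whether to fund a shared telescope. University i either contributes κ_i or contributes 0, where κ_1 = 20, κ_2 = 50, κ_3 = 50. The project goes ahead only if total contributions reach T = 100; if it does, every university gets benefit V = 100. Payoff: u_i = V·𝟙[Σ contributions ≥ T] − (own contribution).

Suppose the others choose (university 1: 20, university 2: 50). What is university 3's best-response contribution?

50

Others' total = 70. Contributing 50 brings total to 120 ≥ 100: gain V − κ_3 = 50.
Best response: 50.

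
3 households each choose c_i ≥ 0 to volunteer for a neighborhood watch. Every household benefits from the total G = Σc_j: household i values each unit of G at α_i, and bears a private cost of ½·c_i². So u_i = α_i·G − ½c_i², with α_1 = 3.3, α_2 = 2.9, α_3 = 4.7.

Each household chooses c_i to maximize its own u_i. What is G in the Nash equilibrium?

Household i's FOC: ∂u_i/∂c_i = α_i − c_i = 0, so c_i* = α_i.
NE contributions = (3.3, 2.9, 4.7); G = 10.9.

10.9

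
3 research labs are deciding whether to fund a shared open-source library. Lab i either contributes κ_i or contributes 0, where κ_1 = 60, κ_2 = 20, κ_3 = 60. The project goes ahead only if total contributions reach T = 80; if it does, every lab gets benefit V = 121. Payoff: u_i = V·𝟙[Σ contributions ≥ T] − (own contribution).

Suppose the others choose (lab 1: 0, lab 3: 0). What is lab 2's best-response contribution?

0

Others' total = 0. Even contributing 20 gives 20 < 80: no benefit either way.
Best response: 0.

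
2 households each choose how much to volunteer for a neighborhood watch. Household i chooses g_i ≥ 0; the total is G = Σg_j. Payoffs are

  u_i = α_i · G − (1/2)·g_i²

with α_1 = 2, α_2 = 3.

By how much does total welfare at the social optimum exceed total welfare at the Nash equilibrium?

6.5

Household i's FOC: ∂u_i/∂g_i = α_i − g_i = 0, so g_i* = α_i.
NE contributions = (2, 3); G = 5.
W^NE = (Σα)·G − ½Σα_i² = 5² − ½·13 = 18.5.
Planner sets g_i = Σα_j = 5 for every i, so G^SO = 2·5 = 10.
W^SO = (Σα)·G^SO − ½·2·(Σα)² = (2/2)·5² = 25.
Deadweight loss = W^SO − W^NE = 6.5.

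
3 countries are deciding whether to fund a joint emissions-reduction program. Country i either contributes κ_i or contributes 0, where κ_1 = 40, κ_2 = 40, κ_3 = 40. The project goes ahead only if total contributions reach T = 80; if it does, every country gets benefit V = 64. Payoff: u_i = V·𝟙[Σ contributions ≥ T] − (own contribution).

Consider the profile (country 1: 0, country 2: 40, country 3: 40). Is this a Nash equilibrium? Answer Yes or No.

Yes

Total = 80 ≥ 80: provided.
Country 1 (pledges 0, payoff 64): pledging 40 → total 120, payoff 24. No gain.
Country 2 (pledges 40, payoff 24): dropping to 0 → total 40, payoff 0. No gain.
Country 3 (pledges 40, payoff 24): dropping to 0 → total 40, payoff 0. No gain.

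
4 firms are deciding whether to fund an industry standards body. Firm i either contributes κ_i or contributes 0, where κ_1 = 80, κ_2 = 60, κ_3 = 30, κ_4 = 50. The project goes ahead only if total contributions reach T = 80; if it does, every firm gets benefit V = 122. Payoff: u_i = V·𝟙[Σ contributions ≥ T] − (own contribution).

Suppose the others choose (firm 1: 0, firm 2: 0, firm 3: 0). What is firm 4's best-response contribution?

0

Others' total = 0. Even contributing 50 gives 50 < 80: no benefit either way.
Best response: 0.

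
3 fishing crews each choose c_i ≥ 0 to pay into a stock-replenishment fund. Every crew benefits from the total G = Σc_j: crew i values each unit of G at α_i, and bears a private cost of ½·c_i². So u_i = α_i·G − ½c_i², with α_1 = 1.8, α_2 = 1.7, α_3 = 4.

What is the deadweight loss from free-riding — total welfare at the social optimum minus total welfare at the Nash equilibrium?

39.19

Crew i's FOC: ∂u_i/∂c_i = α_i − c_i = 0, so c_i* = α_i.
NE contributions = (1.8, 1.7, 4); G = 7.5.
W^NE = (Σα)·G − ½Σα_i² = 7.5² − ½·22.13 = 45.185.
Planner sets c_i = Σα_j = 7.5 for every i, so G^SO = 3·7.5 = 22.5.
W^SO = (Σα)·G^SO − ½·3·(Σα)² = (3/2)·7.5² = 84.375.
Deadweight loss = W^SO − W^NE = 39.19.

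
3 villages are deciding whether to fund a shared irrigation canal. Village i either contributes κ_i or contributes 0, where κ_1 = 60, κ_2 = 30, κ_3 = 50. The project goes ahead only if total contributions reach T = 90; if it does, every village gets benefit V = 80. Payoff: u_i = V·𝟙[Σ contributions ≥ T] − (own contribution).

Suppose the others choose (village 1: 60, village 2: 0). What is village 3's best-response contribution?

Others' total = 60. Contributing 50 brings total to 110 ≥ 90: gain V − κ_3 = 30.
Best response: 50.

50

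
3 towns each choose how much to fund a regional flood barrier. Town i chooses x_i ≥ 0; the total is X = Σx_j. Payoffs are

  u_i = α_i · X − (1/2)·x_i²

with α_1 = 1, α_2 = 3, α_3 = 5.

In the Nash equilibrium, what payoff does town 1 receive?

Town i's FOC: ∂u_i/∂x_i = α_i − x_i = 0, so x_i* = α_i.
NE contributions = (1, 3, 5); X = 9.
u_1 = α_1·X − ½·(x_1)² = 1·9 − ½·1² = 8.5.

8.5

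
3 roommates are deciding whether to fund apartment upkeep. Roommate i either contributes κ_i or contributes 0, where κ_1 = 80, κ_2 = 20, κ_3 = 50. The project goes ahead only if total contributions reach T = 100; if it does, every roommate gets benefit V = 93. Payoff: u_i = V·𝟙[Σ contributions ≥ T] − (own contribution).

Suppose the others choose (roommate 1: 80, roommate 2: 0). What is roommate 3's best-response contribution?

50

Others' total = 80. Contributing 50 brings total to 130 ≥ 100: gain V − κ_3 = 43.
Best response: 50.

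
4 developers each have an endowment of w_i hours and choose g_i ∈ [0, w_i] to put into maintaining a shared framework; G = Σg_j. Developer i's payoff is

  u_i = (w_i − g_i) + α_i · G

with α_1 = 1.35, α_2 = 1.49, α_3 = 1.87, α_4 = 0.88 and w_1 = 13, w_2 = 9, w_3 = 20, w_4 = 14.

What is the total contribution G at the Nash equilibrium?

∂u_i/∂g_i = α_i − 1, so developer i contributes w_i if α_i > 1, else 0.
α_i > 1 for i ∈ {1, 2, 3}; NE contributions (13, 9, 20, 0), G = 42.

42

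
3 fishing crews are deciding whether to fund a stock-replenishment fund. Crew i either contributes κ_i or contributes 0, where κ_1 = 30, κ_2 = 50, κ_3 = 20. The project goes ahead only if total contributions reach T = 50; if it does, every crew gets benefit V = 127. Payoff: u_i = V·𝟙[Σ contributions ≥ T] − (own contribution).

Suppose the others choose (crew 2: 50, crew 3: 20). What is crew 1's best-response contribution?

Others' total = 70 ≥ 50; contributing adds cost 30 for no extra benefit.
Best response: 0.

0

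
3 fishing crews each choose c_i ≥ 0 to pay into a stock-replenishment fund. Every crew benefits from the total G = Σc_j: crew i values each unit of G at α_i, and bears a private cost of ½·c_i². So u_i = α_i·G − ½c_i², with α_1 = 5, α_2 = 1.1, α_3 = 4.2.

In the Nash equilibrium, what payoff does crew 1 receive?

39

Crew i's FOC: ∂u_i/∂c_i = α_i − c_i = 0, so c_i* = α_i.
NE contributions = (5, 1.1, 4.2); G = 10.3.
u_1 = α_1·G − ½·(c_1)² = 5·10.3 − ½·5² = 39.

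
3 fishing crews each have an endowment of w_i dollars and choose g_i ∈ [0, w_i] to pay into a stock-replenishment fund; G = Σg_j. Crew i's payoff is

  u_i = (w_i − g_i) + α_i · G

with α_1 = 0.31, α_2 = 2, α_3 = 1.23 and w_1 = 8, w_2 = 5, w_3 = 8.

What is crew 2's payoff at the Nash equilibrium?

∂u_i/∂g_i = α_i − 1, so crew i contributes w_i if α_i > 1, else 0.
α_i > 1 for i ∈ {2, 3}; NE contributions (0, 5, 8), G = 13.
u_2 = (5 − 5) + 2·13 = 26.

26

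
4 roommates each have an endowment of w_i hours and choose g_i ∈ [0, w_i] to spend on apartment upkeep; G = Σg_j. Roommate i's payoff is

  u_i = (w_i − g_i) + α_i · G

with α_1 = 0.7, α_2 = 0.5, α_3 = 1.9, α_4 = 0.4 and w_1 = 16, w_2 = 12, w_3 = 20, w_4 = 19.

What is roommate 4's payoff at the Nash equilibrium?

∂u_i/∂g_i = α_i − 1, so roommate i contributes w_i if α_i > 1, else 0.
α_i > 1 for i ∈ {3}; NE contributions (0, 0, 20, 0), G = 20.
u_4 = (19 − 0) + 0.4·20 = 27.

27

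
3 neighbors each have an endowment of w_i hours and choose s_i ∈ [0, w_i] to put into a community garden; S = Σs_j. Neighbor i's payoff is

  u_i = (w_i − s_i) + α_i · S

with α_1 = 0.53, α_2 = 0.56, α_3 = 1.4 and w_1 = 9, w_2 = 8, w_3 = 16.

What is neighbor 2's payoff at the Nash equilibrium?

∂u_i/∂s_i = α_i − 1, so neighbor i contributes w_i if α_i > 1, else 0.
α_i > 1 for i ∈ {3}; NE contributions (0, 0, 16), S = 16.
u_2 = (8 − 0) + 0.56·16 = 16.96.

16.96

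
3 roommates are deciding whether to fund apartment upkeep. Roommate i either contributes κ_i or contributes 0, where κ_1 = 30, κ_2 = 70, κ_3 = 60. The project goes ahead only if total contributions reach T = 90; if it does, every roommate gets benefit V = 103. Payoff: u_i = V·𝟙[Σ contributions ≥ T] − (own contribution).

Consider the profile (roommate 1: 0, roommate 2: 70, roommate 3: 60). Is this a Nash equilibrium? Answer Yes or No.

Total = 130 ≥ 90: provided.
Roommate 1 (pledges 0, payoff 103): pledging 30 → total 160, payoff 73. No gain.
Roommate 2 (pledges 70, payoff 33): dropping to 0 → total 60, payoff 0. No gain.
Roommate 3 (pledges 60, payoff 43): dropping to 0 → total 70, payoff 0. No gain.

Yes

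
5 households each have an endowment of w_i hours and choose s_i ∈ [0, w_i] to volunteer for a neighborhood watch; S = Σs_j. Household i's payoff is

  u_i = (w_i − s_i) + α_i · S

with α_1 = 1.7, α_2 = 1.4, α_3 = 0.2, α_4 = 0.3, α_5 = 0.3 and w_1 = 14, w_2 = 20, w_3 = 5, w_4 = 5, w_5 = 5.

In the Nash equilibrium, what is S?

∂u_i/∂s_i = α_i − 1, so household i contributes w_i if α_i > 1, else 0.
α_i > 1 for i ∈ {1, 2}; NE contributions (14, 20, 0, 0, 0), S = 34.

34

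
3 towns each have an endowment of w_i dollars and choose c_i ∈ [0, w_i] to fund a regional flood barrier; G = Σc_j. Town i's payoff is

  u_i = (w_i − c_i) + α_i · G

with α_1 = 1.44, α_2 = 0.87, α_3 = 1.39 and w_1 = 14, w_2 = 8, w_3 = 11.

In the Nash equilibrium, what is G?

25

∂u_i/∂c_i = α_i − 1, so town i contributes w_i if α_i > 1, else 0.
α_i > 1 for i ∈ {1, 3}; NE contributions (14, 0, 11), G = 25.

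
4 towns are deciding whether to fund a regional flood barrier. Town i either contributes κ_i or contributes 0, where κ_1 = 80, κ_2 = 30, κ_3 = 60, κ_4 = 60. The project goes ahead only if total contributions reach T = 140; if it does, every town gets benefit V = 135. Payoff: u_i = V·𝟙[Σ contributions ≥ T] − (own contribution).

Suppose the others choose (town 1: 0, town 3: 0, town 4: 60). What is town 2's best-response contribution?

Others' total = 60. Even contributing 30 gives 90 < 140: no benefit either way.
Best response: 0.

0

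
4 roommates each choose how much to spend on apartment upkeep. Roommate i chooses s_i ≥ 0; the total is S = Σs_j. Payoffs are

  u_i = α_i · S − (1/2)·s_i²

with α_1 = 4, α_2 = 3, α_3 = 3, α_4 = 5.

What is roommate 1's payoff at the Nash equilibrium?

Roommate i's FOC: ∂u_i/∂s_i = α_i − s_i = 0, so s_i* = α_i.
NE contributions = (4, 3, 3, 5); S = 15.
u_1 = α_1·S − ½·(s_1)² = 4·15 − ½·4² = 52.

52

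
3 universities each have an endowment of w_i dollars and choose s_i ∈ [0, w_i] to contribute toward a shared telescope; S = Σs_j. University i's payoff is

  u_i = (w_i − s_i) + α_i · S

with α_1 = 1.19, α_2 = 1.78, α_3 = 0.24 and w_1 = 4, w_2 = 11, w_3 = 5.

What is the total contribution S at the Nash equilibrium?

∂u_i/∂s_i = α_i − 1, so university i contributes w_i if α_i > 1, else 0.
α_i > 1 for i ∈ {1, 2}; NE contributions (4, 11, 0), S = 15.

15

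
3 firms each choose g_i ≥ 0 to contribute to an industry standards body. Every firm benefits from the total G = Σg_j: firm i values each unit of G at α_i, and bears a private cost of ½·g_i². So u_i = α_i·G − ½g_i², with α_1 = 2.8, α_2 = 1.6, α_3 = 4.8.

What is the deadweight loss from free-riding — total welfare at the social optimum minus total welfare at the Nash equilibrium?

59.04

Firm i's FOC: ∂u_i/∂g_i = α_i − g_i = 0, so g_i* = α_i.
NE contributions = (2.8, 1.6, 4.8); G = 9.2.
W^NE = (Σα)·G − ½Σα_i² = 9.2² − ½·33.44 = 67.92.
Planner sets g_i = Σα_j = 9.2 for every i, so G^SO = 3·9.2 = 27.6.
W^SO = (Σα)·G^SO − ½·3·(Σα)² = (3/2)·9.2² = 126.96.
Deadweight loss = W^SO − W^NE = 59.04.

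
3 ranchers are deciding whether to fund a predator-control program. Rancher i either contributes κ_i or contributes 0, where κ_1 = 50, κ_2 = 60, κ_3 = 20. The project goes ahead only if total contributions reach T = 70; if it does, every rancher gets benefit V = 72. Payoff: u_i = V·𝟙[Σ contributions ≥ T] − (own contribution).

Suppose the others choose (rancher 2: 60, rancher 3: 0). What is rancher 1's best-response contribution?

Others' total = 60. Contributing 50 brings total to 110 ≥ 70: gain V − κ_1 = 22.
Best response: 50.

50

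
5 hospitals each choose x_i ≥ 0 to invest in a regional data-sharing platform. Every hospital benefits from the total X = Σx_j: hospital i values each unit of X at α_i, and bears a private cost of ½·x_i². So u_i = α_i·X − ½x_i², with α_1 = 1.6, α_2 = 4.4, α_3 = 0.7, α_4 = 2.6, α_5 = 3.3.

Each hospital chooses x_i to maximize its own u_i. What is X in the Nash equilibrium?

12.6

Hospital i's FOC: ∂u_i/∂x_i = α_i − x_i = 0, so x_i* = α_i.
NE contributions = (1.6, 4.4, 0.7, 2.6, 3.3); X = 12.6.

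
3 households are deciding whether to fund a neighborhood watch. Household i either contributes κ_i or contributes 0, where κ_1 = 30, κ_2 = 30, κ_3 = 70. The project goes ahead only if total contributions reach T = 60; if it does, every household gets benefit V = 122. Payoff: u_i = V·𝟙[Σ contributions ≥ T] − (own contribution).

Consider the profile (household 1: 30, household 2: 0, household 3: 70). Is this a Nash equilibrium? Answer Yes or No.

No

Total = 100 ≥ 60: provided.
Household 1 (pledges 30, payoff 92): dropping to 0 → total 70, payoff 122. Profitable deviation.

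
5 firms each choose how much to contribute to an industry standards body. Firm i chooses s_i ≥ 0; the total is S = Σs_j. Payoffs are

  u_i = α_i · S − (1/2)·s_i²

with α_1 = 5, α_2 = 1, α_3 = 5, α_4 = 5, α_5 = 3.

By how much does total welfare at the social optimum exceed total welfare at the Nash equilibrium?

584

Firm i's FOC: ∂u_i/∂s_i = α_i − s_i = 0, so s_i* = α_i.
NE contributions = (5, 1, 5, 5, 3); S = 19.
W^NE = (Σα)·S − ½Σα_i² = 19² − ½·85 = 318.5.
Planner sets s_i = Σα_j = 19 for every i, so S^SO = 5·19 = 95.
W^SO = (Σα)·S^SO − ½·5·(Σα)² = (5/2)·19² = 902.5.
Deadweight loss = W^SO − W^NE = 584.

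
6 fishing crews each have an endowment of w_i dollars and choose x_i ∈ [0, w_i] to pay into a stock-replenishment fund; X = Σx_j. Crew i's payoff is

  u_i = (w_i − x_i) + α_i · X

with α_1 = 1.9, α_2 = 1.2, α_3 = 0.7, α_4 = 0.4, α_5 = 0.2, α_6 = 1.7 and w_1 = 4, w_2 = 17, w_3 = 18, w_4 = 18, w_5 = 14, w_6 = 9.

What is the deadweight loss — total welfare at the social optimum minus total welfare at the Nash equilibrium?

∂u_i/∂x_i = α_i − 1, so crew i contributes w_i if α_i > 1, else 0.
α_i > 1 for i ∈ {1, 2, 6}; NE contributions (4, 17, 0, 0, 0, 9), X = 30.
W^NE = Σw_i − X^NE + (Σα_i)·X^NE = 80 + 5.1·30 = 233.
Planner: ∂(Σu_j)/∂x_i = Σα_j − 1 = 5.1 > 0, so everyone contributes w_i; X^SO = 80, W^SO = 80 + 5.1·80 = 488.
Deadweight loss = 255.

255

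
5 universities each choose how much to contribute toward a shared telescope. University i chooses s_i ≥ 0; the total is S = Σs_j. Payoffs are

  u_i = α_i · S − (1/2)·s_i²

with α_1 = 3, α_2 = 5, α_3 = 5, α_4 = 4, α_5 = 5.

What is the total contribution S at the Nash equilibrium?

22

University i's FOC: ∂u_i/∂s_i = α_i − s_i = 0, so s_i* = α_i.
NE contributions = (3, 5, 5, 4, 5); S = 22.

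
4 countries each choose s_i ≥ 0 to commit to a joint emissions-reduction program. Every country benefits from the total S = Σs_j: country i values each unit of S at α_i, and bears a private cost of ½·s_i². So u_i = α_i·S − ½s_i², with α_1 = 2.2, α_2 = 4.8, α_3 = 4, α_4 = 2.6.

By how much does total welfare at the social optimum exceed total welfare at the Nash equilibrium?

210.28

Country i's FOC: ∂u_i/∂s_i = α_i − s_i = 0, so s_i* = α_i.
NE contributions = (2.2, 4.8, 4, 2.6); S = 13.6.
W^NE = (Σα)·S − ½Σα_i² = 13.6² − ½·50.64 = 159.64.
Planner sets s_i = Σα_j = 13.6 for every i, so S^SO = 4·13.6 = 54.4.
W^SO = (Σα)·S^SO − ½·4·(Σα)² = (4/2)·13.6² = 369.92.
Deadweight loss = W^SO − W^NE = 210.28.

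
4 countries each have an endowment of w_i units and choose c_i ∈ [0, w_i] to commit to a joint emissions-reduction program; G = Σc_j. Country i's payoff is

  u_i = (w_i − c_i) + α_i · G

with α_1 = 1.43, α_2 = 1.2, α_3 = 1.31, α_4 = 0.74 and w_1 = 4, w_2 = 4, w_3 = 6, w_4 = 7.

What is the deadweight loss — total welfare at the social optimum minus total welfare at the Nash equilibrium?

∂u_i/∂c_i = α_i − 1, so country i contributes w_i if α_i > 1, else 0.
α_i > 1 for i ∈ {1, 2, 3}; NE contributions (4, 4, 6, 0), G = 14.
W^NE = Σw_i − G^NE + (Σα_i)·G^NE = 21 + 3.68·14 = 72.52.
Planner: ∂(Σu_j)/∂c_i = Σα_j − 1 = 3.68 > 0, so everyone contributes w_i; G^SO = 21, W^SO = 21 + 3.68·21 = 98.28.
Deadweight loss = 25.76.

25.76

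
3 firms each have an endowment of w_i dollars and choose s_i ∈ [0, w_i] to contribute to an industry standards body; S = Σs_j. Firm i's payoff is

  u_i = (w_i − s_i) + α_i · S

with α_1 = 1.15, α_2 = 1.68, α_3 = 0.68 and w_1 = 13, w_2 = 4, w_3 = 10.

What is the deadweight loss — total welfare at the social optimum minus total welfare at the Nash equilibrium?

∂u_i/∂s_i = α_i − 1, so firm i contributes w_i if α_i > 1, else 0.
α_i > 1 for i ∈ {1, 2}; NE contributions (13, 4, 0), S = 17.
W^NE = Σw_i − S^NE + (Σα_i)·S^NE = 27 + 2.51·17 = 69.67.
Planner: ∂(Σu_j)/∂s_i = Σα_j − 1 = 2.51 > 0, so everyone contributes w_i; S^SO = 27, W^SO = 27 + 2.51·27 = 94.77.
Deadweight loss = 25.1.

25.1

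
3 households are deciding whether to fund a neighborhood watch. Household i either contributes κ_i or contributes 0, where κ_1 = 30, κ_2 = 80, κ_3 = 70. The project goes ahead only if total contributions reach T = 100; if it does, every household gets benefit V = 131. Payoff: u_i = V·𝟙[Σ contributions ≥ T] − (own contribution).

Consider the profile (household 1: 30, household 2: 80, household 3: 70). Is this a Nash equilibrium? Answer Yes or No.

No

Total = 180 ≥ 100: provided.
Household 1 (pledges 30, payoff 101): dropping to 0 → total 150, payoff 131. Profitable deviation.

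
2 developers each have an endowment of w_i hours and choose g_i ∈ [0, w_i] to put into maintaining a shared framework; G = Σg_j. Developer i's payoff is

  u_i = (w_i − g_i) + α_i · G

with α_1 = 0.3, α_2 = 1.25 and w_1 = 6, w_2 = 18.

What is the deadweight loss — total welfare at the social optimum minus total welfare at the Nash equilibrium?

∂u_i/∂g_i = α_i − 1, so developer i contributes w_i if α_i > 1, else 0.
α_i > 1 for i ∈ {2}; NE contributions (0, 18), G = 18.
W^NE = Σw_i − G^NE + (Σα_i)·G^NE = 24 + 0.55·18 = 33.9.
Planner: ∂(Σu_j)/∂g_i = Σα_j − 1 = 0.55 > 0, so everyone contributes w_i; G^SO = 24, W^SO = 24 + 0.55·24 = 37.2.
Deadweight loss = 3.3.

3.3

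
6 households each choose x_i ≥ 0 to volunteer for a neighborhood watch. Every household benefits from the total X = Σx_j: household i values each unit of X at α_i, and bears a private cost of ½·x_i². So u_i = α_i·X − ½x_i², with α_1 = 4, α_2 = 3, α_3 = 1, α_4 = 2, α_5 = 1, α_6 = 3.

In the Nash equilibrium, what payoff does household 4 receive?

26

Household i's FOC: ∂u_i/∂x_i = α_i − x_i = 0, so x_i* = α_i.
NE contributions = (4, 3, 1, 2, 1, 3); X = 14.
u_4 = α_4·X − ½·(x_4)² = 2·14 − ½·2² = 26.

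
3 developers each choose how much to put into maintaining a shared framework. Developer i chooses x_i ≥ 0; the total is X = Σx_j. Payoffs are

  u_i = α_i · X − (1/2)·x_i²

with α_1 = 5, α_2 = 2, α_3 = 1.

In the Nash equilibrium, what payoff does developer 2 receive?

Developer i's FOC: ∂u_i/∂x_i = α_i − x_i = 0, so x_i* = α_i.
NE contributions = (5, 2, 1); X = 8.
u_2 = α_2·X − ½·(x_2)² = 2·8 − ½·2² = 14.

14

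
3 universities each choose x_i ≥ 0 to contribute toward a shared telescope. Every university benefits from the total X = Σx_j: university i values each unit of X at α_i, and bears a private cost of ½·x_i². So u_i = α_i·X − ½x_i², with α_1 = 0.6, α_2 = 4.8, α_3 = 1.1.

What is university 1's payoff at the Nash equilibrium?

3.72

University i's FOC: ∂u_i/∂x_i = α_i − x_i = 0, so x_i* = α_i.
NE contributions = (0.6, 4.8, 1.1); X = 6.5.
u_1 = α_1·X − ½·(x_1)² = 0.6·6.5 − ½·0.6² = 3.72.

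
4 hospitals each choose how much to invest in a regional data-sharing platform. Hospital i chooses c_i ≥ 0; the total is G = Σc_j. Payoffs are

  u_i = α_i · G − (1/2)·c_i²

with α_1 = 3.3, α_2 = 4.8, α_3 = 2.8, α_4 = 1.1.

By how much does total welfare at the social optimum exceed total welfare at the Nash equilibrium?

Hospital i's FOC: ∂u_i/∂c_i = α_i − c_i = 0, so c_i* = α_i.
NE contributions = (3.3, 4.8, 2.8, 1.1); G = 12.
W^NE = (Σα)·G − ½Σα_i² = 12² − ½·42.98 = 122.51.
Planner sets c_i = Σα_j = 12 for every i, so G^SO = 4·12 = 48.
W^SO = (Σα)·G^SO − ½·4·(Σα)² = (4/2)·12² = 288.
Deadweight loss = W^SO − W^NE = 165.49.

165.49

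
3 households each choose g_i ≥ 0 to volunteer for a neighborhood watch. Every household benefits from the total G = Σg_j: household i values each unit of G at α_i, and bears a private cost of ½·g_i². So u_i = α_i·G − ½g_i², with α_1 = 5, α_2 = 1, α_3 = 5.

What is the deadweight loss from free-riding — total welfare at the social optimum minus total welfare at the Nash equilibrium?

Household i's FOC: ∂u_i/∂g_i = α_i − g_i = 0, so g_i* = α_i.
NE contributions = (5, 1, 5); G = 11.
W^NE = (Σα)·G − ½Σα_i² = 11² − ½·51 = 95.5.
Planner sets g_i = Σα_j = 11 for every i, so G^SO = 3·11 = 33.
W^SO = (Σα)·G^SO − ½·3·(Σα)² = (3/2)·11² = 181.5.
Deadweight loss = W^SO − W^NE = 86.

86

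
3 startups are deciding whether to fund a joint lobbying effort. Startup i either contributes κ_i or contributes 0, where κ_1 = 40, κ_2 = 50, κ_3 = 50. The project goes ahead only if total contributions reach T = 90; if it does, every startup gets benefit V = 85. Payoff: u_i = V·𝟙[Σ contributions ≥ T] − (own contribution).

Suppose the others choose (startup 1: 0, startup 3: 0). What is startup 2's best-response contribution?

Others' total = 0. Even contributing 50 gives 50 < 90: no benefit either way.
Best response: 0.

0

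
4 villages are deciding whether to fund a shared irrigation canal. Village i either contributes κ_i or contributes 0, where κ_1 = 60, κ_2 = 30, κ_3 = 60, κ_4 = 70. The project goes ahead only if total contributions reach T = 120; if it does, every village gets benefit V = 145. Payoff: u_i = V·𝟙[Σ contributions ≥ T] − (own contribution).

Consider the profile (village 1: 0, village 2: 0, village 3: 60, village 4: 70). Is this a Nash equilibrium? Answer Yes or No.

Total = 130 ≥ 120: provided.
Village 1 (pledges 0, payoff 145): pledging 60 → total 190, payoff 85. No gain.
Village 2 (pledges 0, payoff 145): pledging 30 → total 160, payoff 115. No gain.
Village 3 (pledges 60, payoff 85): dropping to 0 → total 70, payoff 0. No gain.
Village 4 (pledges 70, payoff 75): dropping to 0 → total 60, payoff 0. No gain.

Yes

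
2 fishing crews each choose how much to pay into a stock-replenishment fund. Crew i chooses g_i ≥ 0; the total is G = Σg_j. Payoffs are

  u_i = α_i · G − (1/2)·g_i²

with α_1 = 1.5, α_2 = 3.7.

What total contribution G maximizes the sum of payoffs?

10.4

Planner FOC: ∂(Σu_j)/∂g_i = (Σα_j) − g_i = 0, so g_i^SO = Σα_j = 5.2 for every i; G^SO = 10.4.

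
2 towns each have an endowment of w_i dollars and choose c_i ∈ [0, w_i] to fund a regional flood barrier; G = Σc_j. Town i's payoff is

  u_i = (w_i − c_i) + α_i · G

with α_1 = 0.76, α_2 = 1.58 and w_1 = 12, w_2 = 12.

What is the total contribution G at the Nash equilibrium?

∂u_i/∂c_i = α_i − 1, so town i contributes w_i if α_i > 1, else 0.
α_i > 1 for i ∈ {2}; NE contributions (0, 12), G = 12.

12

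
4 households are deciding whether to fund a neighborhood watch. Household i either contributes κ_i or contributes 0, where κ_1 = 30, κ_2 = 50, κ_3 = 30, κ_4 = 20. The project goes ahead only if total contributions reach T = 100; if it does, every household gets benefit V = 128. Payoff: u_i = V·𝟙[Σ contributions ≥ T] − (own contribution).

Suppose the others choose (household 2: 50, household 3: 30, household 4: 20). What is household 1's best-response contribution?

Others' total = 100 ≥ 100; contributing adds cost 30 for no extra benefit.
Best response: 0.

0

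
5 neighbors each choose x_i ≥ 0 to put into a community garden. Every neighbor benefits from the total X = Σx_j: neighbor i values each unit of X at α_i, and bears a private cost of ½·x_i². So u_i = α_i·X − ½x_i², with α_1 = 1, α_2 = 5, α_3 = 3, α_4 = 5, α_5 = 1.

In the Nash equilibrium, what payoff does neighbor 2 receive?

62.5

Neighbor i's FOC: ∂u_i/∂x_i = α_i − x_i = 0, so x_i* = α_i.
NE contributions = (1, 5, 3, 5, 1); X = 15.
u_2 = α_2·X − ½·(x_2)² = 5·15 − ½·5² = 62.5.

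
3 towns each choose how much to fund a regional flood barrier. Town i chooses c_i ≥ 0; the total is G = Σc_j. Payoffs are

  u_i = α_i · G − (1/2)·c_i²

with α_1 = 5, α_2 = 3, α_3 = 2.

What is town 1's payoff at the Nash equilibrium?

37.5

Town i's FOC: ∂u_i/∂c_i = α_i − c_i = 0, so c_i* = α_i.
NE contributions = (5, 3, 2); G = 10.
u_1 = α_1·G − ½·(c_1)² = 5·10 − ½·5² = 37.5.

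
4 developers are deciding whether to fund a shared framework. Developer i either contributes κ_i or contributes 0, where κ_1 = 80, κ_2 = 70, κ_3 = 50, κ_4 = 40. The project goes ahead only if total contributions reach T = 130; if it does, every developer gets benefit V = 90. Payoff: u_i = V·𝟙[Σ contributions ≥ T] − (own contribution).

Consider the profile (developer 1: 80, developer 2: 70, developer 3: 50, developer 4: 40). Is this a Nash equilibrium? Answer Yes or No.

Total = 240 ≥ 130: provided.
Developer 1 (pledges 80, payoff 10): dropping to 0 → total 160, payoff 90. Profitable deviation.

No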